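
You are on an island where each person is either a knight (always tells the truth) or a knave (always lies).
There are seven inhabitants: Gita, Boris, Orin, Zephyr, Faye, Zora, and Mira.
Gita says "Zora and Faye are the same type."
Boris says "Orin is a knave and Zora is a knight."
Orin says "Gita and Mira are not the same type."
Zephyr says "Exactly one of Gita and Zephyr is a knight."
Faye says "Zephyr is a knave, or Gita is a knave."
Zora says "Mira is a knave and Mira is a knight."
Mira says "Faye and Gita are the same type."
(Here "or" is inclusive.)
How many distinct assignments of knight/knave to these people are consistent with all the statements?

2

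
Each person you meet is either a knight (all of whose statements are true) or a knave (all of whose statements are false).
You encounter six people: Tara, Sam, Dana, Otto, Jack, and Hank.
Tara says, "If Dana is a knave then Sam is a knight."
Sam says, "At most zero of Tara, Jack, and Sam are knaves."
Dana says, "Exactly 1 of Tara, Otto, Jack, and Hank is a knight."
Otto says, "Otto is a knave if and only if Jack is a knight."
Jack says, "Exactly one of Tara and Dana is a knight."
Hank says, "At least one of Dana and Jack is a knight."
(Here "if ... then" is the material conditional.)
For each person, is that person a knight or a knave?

Tara is a knave, Sam is a knave, Dana is a knave, Otto is a knave, Jack is a knave, and Hank is a knave.

Tara (knave): "if Dana is a knave then Sam is a knight" — false. ✓
Sam (knave): "at most zero of Tara, Jack, and Sam are knaves" — false. ✓
As a knave, Dana's statement "exactly 1 of Tara, Otto, Jack, and Hank is a knight" should be false; it is.
Otto (knave): "Otto is a knave if and only if Jack is a knight" — false. ✓
As a knave, Jack's statement "exactly one of Tara and Dana is a knight" should be false; it is.
Hank is a knave; "at least one of Dana and Jack is a knight" is false, as required.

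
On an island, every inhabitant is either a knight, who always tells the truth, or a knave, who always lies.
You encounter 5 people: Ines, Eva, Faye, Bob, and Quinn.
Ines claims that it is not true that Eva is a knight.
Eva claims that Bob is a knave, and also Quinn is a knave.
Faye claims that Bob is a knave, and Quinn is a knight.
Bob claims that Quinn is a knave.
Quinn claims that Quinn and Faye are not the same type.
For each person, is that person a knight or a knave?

Knights: Ines and Bob. Knaves: Eva, Faye, and Quinn.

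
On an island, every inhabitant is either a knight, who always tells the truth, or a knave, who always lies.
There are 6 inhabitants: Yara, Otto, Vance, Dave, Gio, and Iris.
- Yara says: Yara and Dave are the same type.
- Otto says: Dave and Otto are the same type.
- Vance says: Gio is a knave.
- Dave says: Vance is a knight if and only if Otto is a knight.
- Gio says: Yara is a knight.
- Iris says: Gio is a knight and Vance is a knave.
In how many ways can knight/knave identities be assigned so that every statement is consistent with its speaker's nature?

2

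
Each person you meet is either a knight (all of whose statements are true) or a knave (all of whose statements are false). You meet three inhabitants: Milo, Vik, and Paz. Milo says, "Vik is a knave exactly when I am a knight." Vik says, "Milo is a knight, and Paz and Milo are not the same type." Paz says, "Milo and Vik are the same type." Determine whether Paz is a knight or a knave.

Consistent assignments: {Milo=knave, Vik=knave, Paz=knight}
In every consistent assignment, Paz is a knight.

Paz is a knight.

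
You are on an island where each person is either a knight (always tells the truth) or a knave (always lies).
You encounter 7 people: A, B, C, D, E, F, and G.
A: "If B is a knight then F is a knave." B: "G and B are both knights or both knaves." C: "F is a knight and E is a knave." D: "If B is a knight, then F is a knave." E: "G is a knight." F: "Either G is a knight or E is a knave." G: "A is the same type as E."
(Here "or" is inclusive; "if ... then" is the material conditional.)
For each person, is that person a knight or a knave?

A is a knight, B is a knave, C is a knave, D is a knight, E is a knight, F is a knight, and G is a knight.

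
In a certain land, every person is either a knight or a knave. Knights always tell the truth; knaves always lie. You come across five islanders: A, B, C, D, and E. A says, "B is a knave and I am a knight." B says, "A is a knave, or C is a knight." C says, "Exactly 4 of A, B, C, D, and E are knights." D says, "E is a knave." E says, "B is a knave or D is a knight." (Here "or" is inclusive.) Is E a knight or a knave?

E is a knight.

Consistent assignments: {A=knight, B=knave, C=knave, D=knave, E=knight}
In every consistent assignment, E is a knight.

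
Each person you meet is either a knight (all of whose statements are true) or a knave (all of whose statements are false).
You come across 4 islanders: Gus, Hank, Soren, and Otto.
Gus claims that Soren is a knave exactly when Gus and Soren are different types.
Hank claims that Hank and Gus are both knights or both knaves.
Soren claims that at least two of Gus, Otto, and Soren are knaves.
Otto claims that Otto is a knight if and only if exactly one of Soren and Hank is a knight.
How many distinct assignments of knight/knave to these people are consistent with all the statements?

1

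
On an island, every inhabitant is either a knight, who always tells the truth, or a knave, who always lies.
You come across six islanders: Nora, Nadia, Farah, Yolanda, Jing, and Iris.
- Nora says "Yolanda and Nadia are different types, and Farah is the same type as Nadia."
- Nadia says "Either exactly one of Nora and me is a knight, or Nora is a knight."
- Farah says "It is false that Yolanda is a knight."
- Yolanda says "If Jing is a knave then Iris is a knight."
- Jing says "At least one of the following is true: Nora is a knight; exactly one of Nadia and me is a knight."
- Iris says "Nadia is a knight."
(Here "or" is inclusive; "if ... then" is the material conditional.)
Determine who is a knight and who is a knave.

Nora (knave): "Yolanda and Nadia are different types, and Farah is the same type as Nadia" — False. ✓
Since Nadia is a knave, "either exactly one of Nora and me is a knight, or Nora is a knight" needs to be False, which holds.
Farah is a knight, and the claim "it is false that Yolanda is a knight" is indeed true.
Since Yolanda is a knave, "if Jing is a knave then Iris is a knight" needs to be False, which holds.
Jing (knave): "at least one of the following is true: Nora is a knight; exactly one of Nadia and me is a knight" — False. ✓
Iris is a knave; "Nadia is a knight" is False, as required.

Nora is a knave, Nadia is a knave, Farah is a knight, Yolanda is a knave, Jing is a knave, and Iris is a knave.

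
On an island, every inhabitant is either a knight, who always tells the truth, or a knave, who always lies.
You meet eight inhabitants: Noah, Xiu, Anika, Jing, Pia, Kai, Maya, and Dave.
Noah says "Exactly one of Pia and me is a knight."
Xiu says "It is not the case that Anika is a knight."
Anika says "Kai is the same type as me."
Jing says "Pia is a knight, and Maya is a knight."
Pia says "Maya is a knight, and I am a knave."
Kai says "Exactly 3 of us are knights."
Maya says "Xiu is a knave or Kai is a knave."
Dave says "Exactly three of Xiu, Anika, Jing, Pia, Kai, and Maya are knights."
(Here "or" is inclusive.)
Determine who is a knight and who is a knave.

Noah is a knight; "exactly one of Pia and me is a knight" is True, as required.
Since Xiu is a knight, "it is not the case that Anika is a knight" needs to be True, which holds.
Anika is a knave, so "Kai is the same type as me" must be false — and it is.
As a knave, Jing's statement "Pia is a knight, and Maya is a knight" should be false; it is.
Since Pia is a knave, "Maya is a knight, and I am a knave" needs to be false, which holds.
As a knight, Kai's statement "exactly 3 of us are knights" should be True; it is.
Since Maya is a knave, "Xiu is a knave or Kai is a knave" needs to be false, which holds.
Since Dave is a knave, "exactly three of Xiu, Anika, Jing, Pia, Kai, and Maya are knights" needs to be false, which holds.

Noah is a knight, Xiu is a knight, Anika is a knave, Jing is a knave, Pia is a knave, Kai is a knight, Maya is a knave, and Dave is a knave.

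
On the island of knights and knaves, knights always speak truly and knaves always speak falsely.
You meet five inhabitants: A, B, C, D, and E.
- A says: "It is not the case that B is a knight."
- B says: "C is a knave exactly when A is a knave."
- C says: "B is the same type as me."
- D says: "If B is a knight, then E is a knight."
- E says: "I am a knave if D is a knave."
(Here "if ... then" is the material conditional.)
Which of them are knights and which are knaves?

As a knave, A's statement "it is not the case that B is a knight" should be False; it is.
B is a knight; "C is a knave exactly when A is a knave" is True, as required.
As a knave, C's statement "B is the same type as me" should be False; it is.
D is a knight, so "if B is a knight, then E is a knight" must be True — and it is.
As a knight, E's statement "I am a knave if D is a knave" should be True; it is.

A is a knave, B is a knight, C is a knave, D is a knight, and E is a knight.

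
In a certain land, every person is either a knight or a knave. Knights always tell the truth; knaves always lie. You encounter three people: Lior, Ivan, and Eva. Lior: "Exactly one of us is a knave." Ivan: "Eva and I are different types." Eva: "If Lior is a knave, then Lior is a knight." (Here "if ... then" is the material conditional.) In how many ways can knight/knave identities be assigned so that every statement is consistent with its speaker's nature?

Consistent assignments:
  Lior=knave, Ivan=knight, Eva=knave
  Lior=knave, Ivan=knave, Eva=knave

2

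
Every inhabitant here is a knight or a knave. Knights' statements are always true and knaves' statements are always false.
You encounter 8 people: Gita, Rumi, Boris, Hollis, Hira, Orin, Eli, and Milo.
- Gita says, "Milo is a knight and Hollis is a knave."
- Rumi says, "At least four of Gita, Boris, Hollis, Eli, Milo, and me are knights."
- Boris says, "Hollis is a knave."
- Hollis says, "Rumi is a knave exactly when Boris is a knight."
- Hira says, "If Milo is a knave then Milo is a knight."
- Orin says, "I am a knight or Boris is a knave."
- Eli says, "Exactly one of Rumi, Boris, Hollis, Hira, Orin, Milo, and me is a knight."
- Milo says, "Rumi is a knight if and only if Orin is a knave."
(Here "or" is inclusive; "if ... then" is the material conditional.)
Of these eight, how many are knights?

The unique consistent assignment is Gita=knight, Rumi=knight, Boris=knight, Hollis=knave, Hira=knight, Orin=knave, Eli=knave, Milo=knight.
That has 5 knights.

5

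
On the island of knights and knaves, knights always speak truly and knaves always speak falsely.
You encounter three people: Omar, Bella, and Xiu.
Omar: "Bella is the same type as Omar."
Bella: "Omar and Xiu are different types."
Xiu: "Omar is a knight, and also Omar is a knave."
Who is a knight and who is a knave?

Omar is a knight; "Bella is the same type as Omar" is true, as required.
Bella is a knight, so "Omar and Xiu are different types" must be true — and it is.
Xiu is a knave; "Omar is a knight, and also Omar is a knave" is False, as required.

Omar is a knight, Bella is a knight, and Xiu is a knave.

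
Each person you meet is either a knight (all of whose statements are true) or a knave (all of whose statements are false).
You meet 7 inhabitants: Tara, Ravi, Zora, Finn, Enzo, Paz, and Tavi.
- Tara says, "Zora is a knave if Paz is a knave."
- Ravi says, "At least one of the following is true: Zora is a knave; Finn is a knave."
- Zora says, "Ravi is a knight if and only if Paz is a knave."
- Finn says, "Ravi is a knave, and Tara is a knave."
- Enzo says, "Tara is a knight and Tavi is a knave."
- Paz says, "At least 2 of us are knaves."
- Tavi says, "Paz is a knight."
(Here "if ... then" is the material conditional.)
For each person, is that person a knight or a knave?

Tara is a knight, so "Zora is a knave if Paz is a knave" must be True — and it is.
As a knight, Ravi's statement "at least one of the following is true: Zora is a knave; Finn is a knave" should be True; it is.
Since Zora is a knave, "Ravi is a knight if and only if Paz is a knave" needs to be false, which holds.
Since Finn is a knave, "Ravi is a knave, and Tara is a knave" needs to be false, which holds.
Since Enzo is a knave, "Tara is a knight and Tavi is a knave" needs to be false, which holds.
Paz is a knight, so "at least 2 of us are knaves" must be True — and it is.
Tavi is a knight, and the claim "Paz is a knight" is indeed True.

Tara is a knight, Ravi is a knight, Zora is a knave, Finn is a knave, Enzo is a knave, Paz is a knight, and Tavi is a knight.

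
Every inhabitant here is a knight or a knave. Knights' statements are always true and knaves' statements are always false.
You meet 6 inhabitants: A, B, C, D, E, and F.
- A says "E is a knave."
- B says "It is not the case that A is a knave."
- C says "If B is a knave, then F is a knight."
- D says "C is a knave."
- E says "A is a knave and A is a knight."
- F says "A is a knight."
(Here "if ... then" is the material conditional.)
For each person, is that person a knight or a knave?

Knights: A, B, C, and F. Knaves: D and E.

A is a knight; "E is a knave" is True, as required.
B (knight): "it is not the case that A is a knave" — True. ✓
C is a knight; "if B is a knave, then F is a knight" is True, as required.
D is a knave, so "C is a knave" must be False — and it is.
E is a knave, and the claim "A is a knave and A is a knight" is indeed False.
F (knight): "A is a knight" — True. ✓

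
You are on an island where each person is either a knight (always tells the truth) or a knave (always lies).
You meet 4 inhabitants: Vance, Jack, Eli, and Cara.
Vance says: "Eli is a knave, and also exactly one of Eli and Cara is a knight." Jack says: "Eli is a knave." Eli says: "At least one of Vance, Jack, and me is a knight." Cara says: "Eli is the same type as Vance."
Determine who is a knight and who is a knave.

Vance is a knave, and the claim "Eli is a knave, and also exactly one of Eli and Cara is a knight" is indeed False.
Jack is a knave, so "Eli is a knave" must be False — and it is.
Eli is a knight; "at least one of Vance, Jack, and me is a knight" is True, as required.
Cara is a knave, so "Eli is the same type as Vance" must be False — and it is.

Knights: Eli. Knaves: Vance, Jack, and Cara.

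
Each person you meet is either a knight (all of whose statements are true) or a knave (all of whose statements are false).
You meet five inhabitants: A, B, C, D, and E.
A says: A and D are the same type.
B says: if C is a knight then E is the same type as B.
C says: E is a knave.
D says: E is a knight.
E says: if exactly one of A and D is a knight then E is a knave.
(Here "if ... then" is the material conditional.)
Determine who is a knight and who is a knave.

Knights: A, B, D, and E. Knaves: C.

A is a knight; "A and D are the same type" is True, as required.
As a knight, B's statement "if C is a knight then E is the same type as B" should be True; it is.
C (knave): "E is a knave" — False. ✓
D is a knight, and the claim "E is a knight" is indeed True.
E is a knight; "if exactly one of A and D is a knight then E is a knave" is True, as required.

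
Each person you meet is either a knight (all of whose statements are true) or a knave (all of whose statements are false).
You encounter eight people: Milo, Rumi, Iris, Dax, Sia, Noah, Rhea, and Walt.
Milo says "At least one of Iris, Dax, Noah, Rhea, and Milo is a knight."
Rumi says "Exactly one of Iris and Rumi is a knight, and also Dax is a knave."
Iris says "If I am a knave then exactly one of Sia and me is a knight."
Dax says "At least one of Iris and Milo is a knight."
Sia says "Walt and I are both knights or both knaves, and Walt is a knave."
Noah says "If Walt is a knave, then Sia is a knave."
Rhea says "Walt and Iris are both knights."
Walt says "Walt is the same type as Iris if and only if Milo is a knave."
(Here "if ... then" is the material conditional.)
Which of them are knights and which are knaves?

Milo is a knight, Rumi is a knave, Iris is a knave, Dax is a knight, Sia is a knave, Noah is a knight, Rhea is a knave, and Walt is a knight.

Since Milo is a knight, "at least one of Iris, Dax, Noah, Rhea, and Milo is a knight" needs to be true, which holds.
Rumi (knave): "exactly one of Iris and Rumi is a knight, and also Dax is a knave" — False. ✓
Iris is a knave, so "if I am a knave then exactly one of Sia and me is a knight" must be False — and it is.
Dax is a knight, and the claim "at least one of Iris and Milo is a knight" is indeed true.
Sia is a knave, and the claim "Walt and I are both knights or both knaves, and Walt is a knave" is indeed False.
Noah is a knight, so "if Walt is a knave, then Sia is a knave" must be true — and it is.
Rhea (knave): "Walt and Iris are both knights" — False. ✓
Walt is a knight; "Walt is the same type as Iris if and only if Milo is a knave" is true, as required.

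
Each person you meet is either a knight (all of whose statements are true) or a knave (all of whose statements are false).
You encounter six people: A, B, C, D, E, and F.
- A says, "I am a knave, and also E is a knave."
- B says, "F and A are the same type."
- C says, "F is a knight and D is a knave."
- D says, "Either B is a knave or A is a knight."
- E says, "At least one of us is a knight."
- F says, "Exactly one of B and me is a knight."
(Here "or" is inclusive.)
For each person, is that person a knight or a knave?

A is a knave, and the claim "I am a knave, and also E is a knave" is indeed False.
Since B is a knave, "F and A are the same type" needs to be False, which holds.
Since C is a knave, "F is a knight and D is a knave" needs to be False, which holds.
Since D is a knight, "either B is a knave or A is a knight" needs to be true, which holds.
As a knight, E's statement "at least one of us is a knight" should be true; it is.
As a knight, F's statement "exactly one of B and me is a knight" should be true; it is.

A is a knave, B is a knave, C is a knave, D is a knight, E is a knight, and F is a knight.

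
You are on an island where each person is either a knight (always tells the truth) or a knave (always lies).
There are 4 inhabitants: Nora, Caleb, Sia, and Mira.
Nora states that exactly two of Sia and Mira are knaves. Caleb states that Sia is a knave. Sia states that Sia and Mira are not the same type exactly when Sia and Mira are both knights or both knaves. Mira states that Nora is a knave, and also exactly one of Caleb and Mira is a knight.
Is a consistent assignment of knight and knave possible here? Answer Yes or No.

Yes

One consistent assignment: Nora=knight, Caleb=knight, Sia=knave, Mira=knave.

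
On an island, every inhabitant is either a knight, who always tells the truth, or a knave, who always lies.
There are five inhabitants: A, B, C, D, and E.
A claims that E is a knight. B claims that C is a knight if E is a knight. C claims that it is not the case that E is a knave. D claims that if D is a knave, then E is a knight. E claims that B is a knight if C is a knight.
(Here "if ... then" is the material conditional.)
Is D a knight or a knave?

Consistent assignments: {A=knight, B=knight, C=knight, D=knight, E=knight}
In every consistent assignment, D is a knight.

D is a knight.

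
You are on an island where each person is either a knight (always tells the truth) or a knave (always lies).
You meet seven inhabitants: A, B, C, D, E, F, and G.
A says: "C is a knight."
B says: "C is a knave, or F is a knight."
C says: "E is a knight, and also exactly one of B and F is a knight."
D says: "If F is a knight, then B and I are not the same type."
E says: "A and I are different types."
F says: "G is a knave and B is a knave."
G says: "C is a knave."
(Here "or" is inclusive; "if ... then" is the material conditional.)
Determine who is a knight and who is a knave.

Knights: B, D, and G. Knaves: A, C, E, and F.

As a knave, A's statement "C is a knight" should be false; it is.
B is a knight; "C is a knave, or F is a knight" is true, as required.
Since C is a knave, "E is a knight, and also exactly one of B and F is a knight" needs to be false, which holds.
D is a knight, so "if F is a knight, then B and I are not the same type" must be true — and it is.
E is a knave; "A and I are different types" is false, as required.
F is a knave, so "G is a knave and B is a knave" must be false — and it is.
As a knight, G's statement "C is a knave" should be true; it is.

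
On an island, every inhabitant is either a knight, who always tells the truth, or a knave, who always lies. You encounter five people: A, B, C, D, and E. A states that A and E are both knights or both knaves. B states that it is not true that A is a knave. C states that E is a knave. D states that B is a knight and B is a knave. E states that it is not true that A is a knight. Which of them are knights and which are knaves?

A is a knave, B is a knave, C is a knave, D is a knave, and E is a knight.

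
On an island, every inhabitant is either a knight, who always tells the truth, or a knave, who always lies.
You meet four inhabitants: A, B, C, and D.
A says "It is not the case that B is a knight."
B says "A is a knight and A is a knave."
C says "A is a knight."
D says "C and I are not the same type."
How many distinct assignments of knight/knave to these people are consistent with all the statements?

0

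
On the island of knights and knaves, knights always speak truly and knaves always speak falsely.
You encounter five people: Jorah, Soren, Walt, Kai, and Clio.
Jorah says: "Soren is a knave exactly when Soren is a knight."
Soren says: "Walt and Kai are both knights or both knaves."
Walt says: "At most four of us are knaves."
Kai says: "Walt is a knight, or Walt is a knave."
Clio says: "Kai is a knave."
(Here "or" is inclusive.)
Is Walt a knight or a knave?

Walt is a knight.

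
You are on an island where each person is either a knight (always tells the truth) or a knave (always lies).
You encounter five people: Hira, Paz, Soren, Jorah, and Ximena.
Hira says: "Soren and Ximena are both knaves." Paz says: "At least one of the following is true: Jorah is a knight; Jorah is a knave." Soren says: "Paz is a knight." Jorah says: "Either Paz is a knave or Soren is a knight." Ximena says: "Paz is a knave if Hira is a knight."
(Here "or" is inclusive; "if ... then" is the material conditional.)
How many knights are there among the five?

4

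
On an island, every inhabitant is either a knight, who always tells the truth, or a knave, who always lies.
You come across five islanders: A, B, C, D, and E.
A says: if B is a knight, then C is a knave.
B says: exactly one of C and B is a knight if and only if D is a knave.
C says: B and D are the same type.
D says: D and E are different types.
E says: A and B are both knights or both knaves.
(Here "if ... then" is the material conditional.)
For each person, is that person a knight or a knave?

Suppose A is a knight. Then A's statement "if B is a knight, then C is a knave" would have to be true. Checking the 16 ways to assign the others, none is consistent with every speaker.
(For instance, with B=knight, C=knight, D=knight, E=knave, A's claim "if B is a knight, then C is a knave" comes out false where it would need to be true.)
So A must be a knave, making "if B is a knight, then C is a knave" false. Taking A=knave, B=knight, C=knight, D=knight, E=knave, each remaining statement checks out:
  B (knight): "exactly one of C and B is a knight if and only if D is a knave" — true. ✓
  C (knight): "B and D are the same type" — true. ✓
  D (knight): "D and E are different types" — true. ✓
  E (knave): "A and B are both knights or both knaves" — false. ✓
This is the unique consistent assignment.

A is a knave, B is a knight, C is a knight, D is a knight, and E is a knave.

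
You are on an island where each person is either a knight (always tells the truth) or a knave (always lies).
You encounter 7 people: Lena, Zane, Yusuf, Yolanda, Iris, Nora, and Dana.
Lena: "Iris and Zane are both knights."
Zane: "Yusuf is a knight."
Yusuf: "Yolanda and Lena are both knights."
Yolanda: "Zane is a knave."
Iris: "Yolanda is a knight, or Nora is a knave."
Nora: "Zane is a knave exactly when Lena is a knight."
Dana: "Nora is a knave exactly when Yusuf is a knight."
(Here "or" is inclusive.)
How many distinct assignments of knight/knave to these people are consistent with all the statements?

1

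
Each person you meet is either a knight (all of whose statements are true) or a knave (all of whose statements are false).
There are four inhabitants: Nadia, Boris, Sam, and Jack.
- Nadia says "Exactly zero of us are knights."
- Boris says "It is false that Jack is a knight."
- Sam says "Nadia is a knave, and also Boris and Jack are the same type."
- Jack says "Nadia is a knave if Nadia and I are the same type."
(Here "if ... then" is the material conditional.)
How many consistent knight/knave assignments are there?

Consistent assignments:
  Nadia=knave, Boris=knave, Sam=knave, Jack=knight

1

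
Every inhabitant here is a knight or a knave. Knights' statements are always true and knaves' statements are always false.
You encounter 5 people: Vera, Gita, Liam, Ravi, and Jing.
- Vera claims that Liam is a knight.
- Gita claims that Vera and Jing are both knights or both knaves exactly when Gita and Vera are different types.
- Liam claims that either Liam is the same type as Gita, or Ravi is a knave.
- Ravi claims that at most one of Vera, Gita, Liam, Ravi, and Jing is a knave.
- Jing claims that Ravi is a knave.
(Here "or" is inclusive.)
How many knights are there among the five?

The unique consistent assignment is Vera=knight, Gita=knight, Liam=knight, Ravi=knight, Jing=knave.
That has 4 knights.

4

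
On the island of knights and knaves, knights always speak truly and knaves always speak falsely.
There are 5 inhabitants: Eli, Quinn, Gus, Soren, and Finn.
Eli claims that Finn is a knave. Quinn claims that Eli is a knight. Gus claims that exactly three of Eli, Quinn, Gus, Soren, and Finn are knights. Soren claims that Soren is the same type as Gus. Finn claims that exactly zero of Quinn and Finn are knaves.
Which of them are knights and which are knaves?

Suppose Eli is a knave. Then Eli's statement "Finn is a knave" would have to be false. Checking the 16 ways to assign the others, none is consistent with every speaker.
(For instance, with Quinn=knight, Gus=knight, Soren=knave, Finn=knave, Eli's claim "Finn is a knave" comes out true where it would need to be false.)
So Eli must be a knight, making "Finn is a knave" true. Taking Eli=knight, Quinn=knight, Gus=knight, Soren=knave, Finn=knave, each remaining statement checks out:
  Quinn (knight): "Eli is a knight" — true. ✓
  Gus (knight): "exactly three of Eli, Quinn, Gus, Soren, and Finn are knights" — true. ✓
  Soren (knave): "Soren is the same type as Gus" — false. ✓
  Finn (knave): "exactly zero of Quinn and Finn are knaves" — false. ✓
This is the unique consistent assignment.

Knights: Eli, Quinn, and Gus. Knaves: Soren and Finn.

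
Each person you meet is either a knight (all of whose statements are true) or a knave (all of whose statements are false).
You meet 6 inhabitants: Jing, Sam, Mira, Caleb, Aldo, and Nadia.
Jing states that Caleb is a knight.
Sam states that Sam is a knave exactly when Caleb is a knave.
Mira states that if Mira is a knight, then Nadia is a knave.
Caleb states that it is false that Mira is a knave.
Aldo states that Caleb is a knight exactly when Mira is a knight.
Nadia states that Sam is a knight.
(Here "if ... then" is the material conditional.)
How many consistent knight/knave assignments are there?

1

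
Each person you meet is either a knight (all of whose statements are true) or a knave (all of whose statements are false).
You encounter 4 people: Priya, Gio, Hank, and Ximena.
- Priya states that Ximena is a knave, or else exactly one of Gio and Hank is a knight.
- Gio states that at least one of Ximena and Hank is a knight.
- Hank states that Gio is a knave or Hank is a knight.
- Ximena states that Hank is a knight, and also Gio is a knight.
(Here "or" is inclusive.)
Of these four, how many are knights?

3

The unique consistent assignment is Priya=knave, Gio=knight, Hank=knight, Ximena=knight.
That has 3 knights.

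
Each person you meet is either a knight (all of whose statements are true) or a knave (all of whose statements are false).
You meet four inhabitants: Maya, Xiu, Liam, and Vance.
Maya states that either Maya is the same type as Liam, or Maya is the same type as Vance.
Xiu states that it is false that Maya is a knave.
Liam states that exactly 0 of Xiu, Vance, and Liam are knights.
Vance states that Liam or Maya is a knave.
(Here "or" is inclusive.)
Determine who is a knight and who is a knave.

Maya is a knight, Xiu is a knight, Liam is a knave, and Vance is a knight.

Maya is a knight; "either Maya is the same type as Liam, or Maya is the same type as Vance" is True, as required.
Xiu is a knight; "it is false that Maya is a knave" is True, as required.
Liam is a knave, so "exactly 0 of Xiu, Vance, and Liam are knights" must be false — and it is.
Vance (knight): "Liam or Maya is a knave" — True. ✓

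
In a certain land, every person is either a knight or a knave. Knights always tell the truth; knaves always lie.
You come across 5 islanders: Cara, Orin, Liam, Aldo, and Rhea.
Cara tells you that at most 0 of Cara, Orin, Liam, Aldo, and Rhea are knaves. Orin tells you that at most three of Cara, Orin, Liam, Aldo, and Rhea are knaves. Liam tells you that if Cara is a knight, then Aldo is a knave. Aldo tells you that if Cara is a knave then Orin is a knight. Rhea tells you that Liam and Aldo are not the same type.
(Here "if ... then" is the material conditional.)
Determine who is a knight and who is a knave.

Knights: Orin, Liam, and Aldo. Knaves: Cara and Rhea.

Cara is a knave; "at most 0 of Cara, Orin, Liam, Aldo, and Rhea are knaves" is false, as required.
As a knight, Orin's statement "at most three of Cara, Orin, Liam, Aldo, and Rhea are knaves" should be True; it is.
Liam (knight): "if Cara is a knight, then Aldo is a knave" — True. ✓
Aldo is a knight; "if Cara is a knave then Orin is a knight" is True, as required.
Rhea (knave): "Liam and Aldo are not the same type" — false. ✓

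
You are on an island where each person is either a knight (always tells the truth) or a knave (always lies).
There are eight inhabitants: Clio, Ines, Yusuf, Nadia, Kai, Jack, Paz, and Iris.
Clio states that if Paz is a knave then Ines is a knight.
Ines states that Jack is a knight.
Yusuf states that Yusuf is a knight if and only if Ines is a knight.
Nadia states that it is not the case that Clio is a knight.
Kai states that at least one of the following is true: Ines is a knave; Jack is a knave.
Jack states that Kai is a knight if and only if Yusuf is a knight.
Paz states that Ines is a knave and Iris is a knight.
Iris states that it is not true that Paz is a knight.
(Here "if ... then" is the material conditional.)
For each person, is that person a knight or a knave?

Knights: Clio, Ines, Jack, and Iris. Knaves: Yusuf, Nadia, Kai, and Paz.

Clio is a knight, and the claim "if Paz is a knave then Ines is a knight" is indeed true.
As a knight, Ines's statement "Jack is a knight" should be true; it is.
Yusuf is a knave; "Yusuf is a knight if and only if Ines is a knight" is false, as required.
Nadia is a knave, and the claim "it is not the case that Clio is a knight" is indeed false.
Kai is a knave, and the claim "at least one of the following is true: Ines is a knave; Jack is a knave" is indeed false.
Jack is a knight; "Kai is a knight if and only if Yusuf is a knight" is true, as required.
Since Paz is a knave, "Ines is a knave and Iris is a knight" needs to be false, which holds.
Iris is a knight, and the claim "it is not true that Paz is a knight" is indeed true.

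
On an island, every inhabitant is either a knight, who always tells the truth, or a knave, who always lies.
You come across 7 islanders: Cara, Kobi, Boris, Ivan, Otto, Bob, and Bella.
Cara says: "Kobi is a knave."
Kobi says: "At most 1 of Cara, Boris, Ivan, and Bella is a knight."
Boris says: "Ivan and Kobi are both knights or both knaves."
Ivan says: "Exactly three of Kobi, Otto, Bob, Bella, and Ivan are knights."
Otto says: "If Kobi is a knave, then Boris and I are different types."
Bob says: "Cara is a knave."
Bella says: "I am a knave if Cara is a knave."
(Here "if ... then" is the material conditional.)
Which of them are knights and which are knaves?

Cara is a knight, and the claim "Kobi is a knave" is indeed true.
Kobi is a knave; "at most 1 of Cara, Boris, Ivan, and Bella is a knight" is False, as required.
Boris is a knave, and the claim "Ivan and Kobi are both knights or both knaves" is indeed False.
Ivan is a knight, and the claim "exactly three of Kobi, Otto, Bob, Bella, and Ivan are knights" is indeed true.
Otto is a knight; "if Kobi is a knave, then Boris and I are different types" is true, as required.
Bob is a knave, so "Cara is a knave" must be False — and it is.
Bella is a knight, and the claim "I am a knave if Cara is a knave" is indeed true.

Knights: Cara, Ivan, Otto, and Bella. Knaves: Kobi, Boris, and Bob.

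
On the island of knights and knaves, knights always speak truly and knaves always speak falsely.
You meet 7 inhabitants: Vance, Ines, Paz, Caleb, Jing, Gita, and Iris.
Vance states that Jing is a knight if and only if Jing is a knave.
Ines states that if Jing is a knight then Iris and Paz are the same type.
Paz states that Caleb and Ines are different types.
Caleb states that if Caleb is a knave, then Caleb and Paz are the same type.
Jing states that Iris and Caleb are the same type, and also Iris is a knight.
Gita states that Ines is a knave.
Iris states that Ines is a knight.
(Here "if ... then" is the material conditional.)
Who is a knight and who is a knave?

Vance is a knave, Ines is a knight, Paz is a knight, Caleb is a knave, Jing is a knave, Gita is a knave, and Iris is a knight.

Vance is a knave; "Jing is a knight if and only if Jing is a knave" is false, as required.
Ines is a knight, and the claim "if Jing is a knight then Iris and Paz are the same type" is indeed True.
Paz is a knight, and the claim "Caleb and Ines are different types" is indeed True.
Caleb (knave): "if Caleb is a knave, then Caleb and Paz are the same type" — false. ✓
Jing is a knave, so "Iris and Caleb are the same type, and also Iris is a knight" must be false — and it is.
Gita is a knave, so "Ines is a knave" must be false — and it is.
Since Iris is a knight, "Ines is a knight" needs to be True, which holds.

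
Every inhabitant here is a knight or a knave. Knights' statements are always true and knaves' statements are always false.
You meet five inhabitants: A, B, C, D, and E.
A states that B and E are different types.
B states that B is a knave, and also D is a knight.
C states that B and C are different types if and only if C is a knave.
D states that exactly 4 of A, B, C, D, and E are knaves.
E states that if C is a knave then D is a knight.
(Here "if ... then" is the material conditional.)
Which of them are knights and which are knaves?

Since A is a knave, "B and E are different types" needs to be False, which holds.
As a knave, B's statement "B is a knave, and also D is a knight" should be False; it is.
C is a knave, and the claim "B and C are different types if and only if C is a knave" is indeed False.
D is a knave; "exactly 4 of A, B, C, D, and E are knaves" is False, as required.
E is a knave, and the claim "if C is a knave then D is a knight" is indeed False.

A is a knave, B is a knave, C is a knave, D is a knave, and E is a knave.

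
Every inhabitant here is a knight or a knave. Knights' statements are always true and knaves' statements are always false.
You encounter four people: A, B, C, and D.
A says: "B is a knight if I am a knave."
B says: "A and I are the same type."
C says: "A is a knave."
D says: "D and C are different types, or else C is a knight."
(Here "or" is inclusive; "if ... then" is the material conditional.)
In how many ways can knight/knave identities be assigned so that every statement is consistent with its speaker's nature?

4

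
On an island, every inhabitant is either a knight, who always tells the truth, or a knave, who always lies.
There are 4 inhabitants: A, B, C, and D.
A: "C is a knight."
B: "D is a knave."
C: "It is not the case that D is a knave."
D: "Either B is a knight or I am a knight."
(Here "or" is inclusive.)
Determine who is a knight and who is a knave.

As a knight, A's statement "C is a knight" should be True; it is.
B is a knave, so "D is a knave" must be false — and it is.
C is a knight; "it is not the case that D is a knave" is True, as required.
D (knight): "either B is a knight or I am a knight" — True. ✓

Knights: A, C, and D. Knaves: B.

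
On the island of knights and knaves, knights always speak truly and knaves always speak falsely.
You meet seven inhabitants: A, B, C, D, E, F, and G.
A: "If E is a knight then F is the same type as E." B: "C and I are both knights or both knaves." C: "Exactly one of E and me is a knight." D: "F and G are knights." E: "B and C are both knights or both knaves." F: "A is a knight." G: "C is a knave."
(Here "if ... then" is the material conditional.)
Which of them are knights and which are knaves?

A is a knight; "if E is a knight then F is the same type as E" is True, as required.
B (knave): "C and I are both knights or both knaves" — false. ✓
C is a knight, and the claim "exactly one of E and me is a knight" is indeed True.
D is a knave, and the claim "F and G are knights" is indeed false.
E is a knave; "B and C are both knights or both knaves" is false, as required.
F is a knight, so "A is a knight" must be True — and it is.
As a knave, G's statement "C is a knave" should be false; it is.

A is a knight, B is a knave, C is a knight, D is a knave, E is a knave, F is a knight, and G is a knave.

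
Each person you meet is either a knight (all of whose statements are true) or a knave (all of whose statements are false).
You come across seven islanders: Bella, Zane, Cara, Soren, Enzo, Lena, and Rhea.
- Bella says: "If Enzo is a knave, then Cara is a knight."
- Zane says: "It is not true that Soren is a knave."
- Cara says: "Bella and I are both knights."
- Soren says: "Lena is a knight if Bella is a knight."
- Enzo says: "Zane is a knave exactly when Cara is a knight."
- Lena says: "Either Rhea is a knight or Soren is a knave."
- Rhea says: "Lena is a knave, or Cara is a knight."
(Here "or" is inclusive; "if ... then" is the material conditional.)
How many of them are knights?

6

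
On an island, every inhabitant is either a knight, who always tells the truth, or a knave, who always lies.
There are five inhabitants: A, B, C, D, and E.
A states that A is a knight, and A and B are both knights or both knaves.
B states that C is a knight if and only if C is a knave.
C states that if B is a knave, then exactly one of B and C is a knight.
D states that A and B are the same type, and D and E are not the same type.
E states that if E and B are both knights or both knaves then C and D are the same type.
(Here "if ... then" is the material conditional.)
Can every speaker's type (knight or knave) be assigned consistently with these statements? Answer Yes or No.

Yes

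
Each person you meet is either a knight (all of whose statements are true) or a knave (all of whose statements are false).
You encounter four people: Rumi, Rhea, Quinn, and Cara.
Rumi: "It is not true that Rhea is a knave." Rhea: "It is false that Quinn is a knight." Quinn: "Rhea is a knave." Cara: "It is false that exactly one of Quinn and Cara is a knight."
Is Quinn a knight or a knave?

Quinn is a knight.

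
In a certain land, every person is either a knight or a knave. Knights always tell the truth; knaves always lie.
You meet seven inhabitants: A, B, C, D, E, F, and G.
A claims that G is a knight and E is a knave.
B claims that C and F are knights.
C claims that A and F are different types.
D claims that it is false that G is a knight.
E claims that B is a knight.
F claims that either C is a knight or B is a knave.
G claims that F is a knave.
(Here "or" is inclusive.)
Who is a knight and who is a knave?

A is a knave; "G is a knight and E is a knave" is false, as required.
B is a knight, so "C and F are knights" must be True — and it is.
C is a knight, so "A and F are different types" must be True — and it is.
D is a knight, and the claim "it is false that G is a knight" is indeed True.
Since E is a knight, "B is a knight" needs to be True, which holds.
F is a knight, and the claim "either C is a knight or B is a knave" is indeed True.
G is a knave; "F is a knave" is false, as required.

Knights: B, C, D, E, and F. Knaves: A and G.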